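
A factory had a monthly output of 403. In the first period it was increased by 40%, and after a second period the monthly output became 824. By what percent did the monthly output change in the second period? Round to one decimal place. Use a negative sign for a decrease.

After the first period: 403 × 1.4 = 564.2.
Second-period multiplier: 824 ÷ 564.2 ≈ 1.46048.
That is a change of 46.0%.

46.0%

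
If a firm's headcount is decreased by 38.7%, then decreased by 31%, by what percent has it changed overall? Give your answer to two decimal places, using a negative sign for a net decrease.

-57.70%

The combined multiplier is 0.613 × 0.69 = 0.42297.
That corresponds to a decrease of 57.70%.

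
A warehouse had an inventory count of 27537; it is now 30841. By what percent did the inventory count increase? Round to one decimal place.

Change: 30841 − 27537 = 3304.
Relative to the original: 3304 ÷ 27537 ≈ 12.0%.
So the inventory count increased by 12.0%.

12.0%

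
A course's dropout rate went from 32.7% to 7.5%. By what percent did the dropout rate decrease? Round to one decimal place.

77.1%

The change is 7.5 − 32.7 = -25.2 percentage points.
Relative to the original 32.7%, that is -25.2 ÷ 32.7 ≈ -77.1%.
So the dropout rate fell by 77.1%.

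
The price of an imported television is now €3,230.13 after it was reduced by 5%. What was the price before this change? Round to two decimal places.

€3,400.14

The overall multiplier applied was 0.95.
So the original price was €3,230.13 ÷ 0.95 ≈ €3,400.14.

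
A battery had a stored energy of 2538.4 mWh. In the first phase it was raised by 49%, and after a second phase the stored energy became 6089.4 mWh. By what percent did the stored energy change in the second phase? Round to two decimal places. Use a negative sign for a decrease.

61.00%

After the first phase: 2538.4 × 1.49 = 3782.216.
Second-phase multiplier: 6089.4 ÷ 3782.216 ≈ 1.610009.
That is a change of 61.00%.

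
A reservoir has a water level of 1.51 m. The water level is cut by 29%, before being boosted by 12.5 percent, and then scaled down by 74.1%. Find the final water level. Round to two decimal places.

After the 29% decrease: 1.51 × 0.71 = 1.0721.
After the 12.5% increase: 1.0721 × 1.125 = 1.2061125.
Apply the 74.1% decrease: 1.2061125 × 0.259 = 0.3123831375 ≈ 0.31.

0.31 m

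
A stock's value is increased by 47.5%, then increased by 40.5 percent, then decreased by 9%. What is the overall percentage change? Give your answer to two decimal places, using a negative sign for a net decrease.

88.59%

The combined multiplier is 1.475 × 1.405 × 0.91 = 1.88586125.
That corresponds to an increase of 88.59%.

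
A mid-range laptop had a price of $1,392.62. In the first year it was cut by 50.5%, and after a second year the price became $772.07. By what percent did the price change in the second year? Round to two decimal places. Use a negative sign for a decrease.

After the first year: $1,392.62 × 0.495 = $689.3469.
Second-year multiplier: $772.07 ÷ $689.3469 ≈ 1.120002.
That is a change of 12.00%.

12.00%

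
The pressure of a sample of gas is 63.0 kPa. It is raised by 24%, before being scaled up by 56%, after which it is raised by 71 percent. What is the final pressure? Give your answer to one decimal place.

After the 24% increase: 63.0 × 1.24 = 78.12.
56% increase: 78.12 × 1.56 = 121.8672.
After the 71% increase: 121.8672 × 1.71 = 208.392912 ≈ 208.4.

208.4 kPa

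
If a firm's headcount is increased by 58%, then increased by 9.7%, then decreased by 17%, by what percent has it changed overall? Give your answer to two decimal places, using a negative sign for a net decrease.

The combined multiplier is 1.58 × 1.097 × 0.83 = 1.4386058.
That corresponds to an increase of 43.86%.

43.86%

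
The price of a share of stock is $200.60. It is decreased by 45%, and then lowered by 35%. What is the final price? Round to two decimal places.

Each change multiplies by a factor: 0.55 × 0.65 = 0.3575.
$200.60 × 0.3575 = $71.7145 ≈ $71.71.

$71.71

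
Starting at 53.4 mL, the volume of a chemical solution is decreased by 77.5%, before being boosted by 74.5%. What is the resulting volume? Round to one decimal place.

77.5% decrease: 53.4 × 0.225 = 12.015.
74.5% increase: 12.015 × 1.745 = 20.966175 ≈ 21.0.

21.0 mL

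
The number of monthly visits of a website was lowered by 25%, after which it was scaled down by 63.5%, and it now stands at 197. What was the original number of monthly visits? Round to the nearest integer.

720

Undoing the 63.5% decrease: 197 ÷ 0.365 ≈ 539.726027.
Undoing the 25% decrease: 539.726027 ÷ 0.75 ≈ 720.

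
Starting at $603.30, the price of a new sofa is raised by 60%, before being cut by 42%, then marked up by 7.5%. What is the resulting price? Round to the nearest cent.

$601.85

Each change multiplies by a factor: 1.6 × 0.58 × 1.075 = 0.9976.
$603.30 × 0.9976 = $601.85208 ≈ $601.85.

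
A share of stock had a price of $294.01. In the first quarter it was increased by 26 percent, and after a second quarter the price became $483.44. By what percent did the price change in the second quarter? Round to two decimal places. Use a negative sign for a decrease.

30.50%

After the first quarter: $294.01 × 1.26 = $370.4526.
Second-quarter multiplier: $483.44 ÷ $370.4526 ≈ 1.304998.
That is a change of 30.50%.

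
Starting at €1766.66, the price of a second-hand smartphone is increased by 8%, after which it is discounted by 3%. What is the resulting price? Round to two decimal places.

Each change multiplies by a factor: 1.08 × 0.97 = 1.0476.
€1766.66 × 1.0476 = €1850.753016 ≈ €1850.75.

€1850.75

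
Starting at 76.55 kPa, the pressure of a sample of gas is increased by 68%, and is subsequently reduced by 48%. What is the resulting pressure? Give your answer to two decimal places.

Each change multiplies by a factor: 1.68 × 0.52 = 0.8736.
76.55 × 0.8736 = 66.87408 ≈ 66.87.

66.87 kPa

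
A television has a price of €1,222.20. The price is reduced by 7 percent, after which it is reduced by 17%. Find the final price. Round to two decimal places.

Apply the 7% decrease: €1,222.20 × 0.93 = €1136.646.
After the 17% decrease: €1136.646 × 0.83 = €943.41618 ≈ €943.42.

€943.42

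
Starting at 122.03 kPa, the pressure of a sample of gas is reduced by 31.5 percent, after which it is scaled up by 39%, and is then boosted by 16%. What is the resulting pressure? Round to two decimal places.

After the 31.5% decrease: 122.03 × 0.685 = 83.59055.
Apply the 39% increase: 83.59055 × 1.39 = 116.1908645.
16% increase: 116.1908645 × 1.16 = 134.78140282 ≈ 134.78.

134.78 kPa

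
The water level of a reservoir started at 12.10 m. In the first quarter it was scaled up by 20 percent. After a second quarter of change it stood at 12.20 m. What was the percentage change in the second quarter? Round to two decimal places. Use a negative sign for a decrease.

After the first quarter: 12.10 × 1.2 = 14.52.
Second-quarter multiplier: 12.20 ÷ 14.52 ≈ 0.84022.
That is a change of -15.98%.

-15.98%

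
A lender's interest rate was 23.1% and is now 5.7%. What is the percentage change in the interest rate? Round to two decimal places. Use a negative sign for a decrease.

-75.32%

The change is 5.7 − 23.1 = -17.4 percentage points.
Relative to the original 23.1%, that is -17.4 ÷ 23.1 ≈ -75.32%.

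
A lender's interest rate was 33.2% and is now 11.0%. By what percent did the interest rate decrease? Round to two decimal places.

The change is 11.0 − 33.2 = -22.2 percentage points.
Relative to the original 33.2%, that is -22.2 ÷ 33.2 ≈ -66.87%.
So the interest rate fell by 66.87%.

66.87%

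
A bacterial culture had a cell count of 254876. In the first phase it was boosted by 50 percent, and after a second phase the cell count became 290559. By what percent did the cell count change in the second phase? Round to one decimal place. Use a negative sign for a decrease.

-24.0%

After the first phase: 254876 × 1.5 = 382314.
Second-phase multiplier: 290559 ÷ 382314 ≈ 0.76.
That is a change of -24.0%.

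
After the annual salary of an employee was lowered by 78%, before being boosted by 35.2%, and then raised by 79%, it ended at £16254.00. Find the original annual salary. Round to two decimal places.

Undoing the 79% increase: £16254.00 ÷ 1.79 ≈ £9080.446927.
Undoing the 35.2% increase: £9080.446927 ÷ 1.352 ≈ £6716.306899.
Undoing the 78% decrease: £6716.306899 ÷ 0.22 ≈ £30528.67.

£30528.67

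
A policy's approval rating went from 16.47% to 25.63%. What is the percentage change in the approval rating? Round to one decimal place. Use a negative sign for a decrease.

The change is 25.63 − 16.47 = 9.16 percentage points.
Relative to the original 16.47%, that is 9.16 ÷ 16.47 ≈ 55.6%.

55.6%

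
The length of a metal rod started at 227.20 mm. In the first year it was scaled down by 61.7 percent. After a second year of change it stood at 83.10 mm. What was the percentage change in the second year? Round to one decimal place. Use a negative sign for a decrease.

-4.5%

After the first year: 227.20 × 0.383 = 87.0176.
Second-year multiplier: 83.10 ÷ 87.0176 ≈ 0.95498.
That is a change of -4.5%.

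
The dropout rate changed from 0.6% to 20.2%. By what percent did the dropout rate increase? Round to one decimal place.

3266.7%

The change is 20.2 − 0.6 = 19.6 percentage points.
Relative to the original 0.6%, that is 19.6 ÷ 0.6 ≈ 3266.7%.
So the dropout rate rose by 3266.7%.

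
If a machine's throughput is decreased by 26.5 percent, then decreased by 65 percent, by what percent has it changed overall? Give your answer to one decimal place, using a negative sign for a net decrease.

The combined multiplier is 0.735 × 0.35 = 0.25725.
That corresponds to a decrease of 74.3%.

-74.3%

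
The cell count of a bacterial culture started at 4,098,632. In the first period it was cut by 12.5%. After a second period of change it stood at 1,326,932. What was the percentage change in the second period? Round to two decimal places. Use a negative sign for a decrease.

-63.00%

After the first period: 4,098,632 × 0.875 = 3586303.
Second-period multiplier: 1,326,932 ÷ 3586303 ≈ 0.37.
That is a change of -63.00%.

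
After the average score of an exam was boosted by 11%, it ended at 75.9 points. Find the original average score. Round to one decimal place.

The overall multiplier applied was 1.11.
So the original average score was 75.9 ÷ 1.11 ≈ 68.4 points.

68.4 points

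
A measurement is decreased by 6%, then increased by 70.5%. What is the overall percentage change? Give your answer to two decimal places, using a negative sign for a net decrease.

60.27%

The combined multiplier is 0.94 × 1.705 = 1.6027.
That corresponds to an increase of 60.27%.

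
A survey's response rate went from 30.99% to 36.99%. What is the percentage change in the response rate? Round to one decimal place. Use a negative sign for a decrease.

19.4%

The change is 36.99 − 30.99 = 6.00 percentage points.
Relative to the original 30.99%, that is 6.00 ÷ 30.99 ≈ 19.4%.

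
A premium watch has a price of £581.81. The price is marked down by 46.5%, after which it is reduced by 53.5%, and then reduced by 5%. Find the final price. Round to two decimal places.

Apply the 46.5% decrease: £581.81 × 0.535 = £311.26835.
Apply the 53.5% decrease: £311.26835 × 0.465 = £144.73978275.
After the 5% decrease: £144.73978275 × 0.95 = £137.5027936125 ≈ £137.50.

£137.50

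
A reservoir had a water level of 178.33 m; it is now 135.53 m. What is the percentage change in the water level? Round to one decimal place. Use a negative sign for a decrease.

Change: 135.53 − 178.33 = -42.80.
Relative to the original: -42.80 ÷ 178.33 ≈ -24.0%.

-24.0%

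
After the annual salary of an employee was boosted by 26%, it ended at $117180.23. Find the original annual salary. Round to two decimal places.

$93000.18

The overall multiplier applied was 1.26.
So the original annual salary was $117180.23 ÷ 1.26 ≈ $93000.18.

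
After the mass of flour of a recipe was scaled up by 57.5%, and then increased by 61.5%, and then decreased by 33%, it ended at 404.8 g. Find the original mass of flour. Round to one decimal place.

The overall multiplier applied was 1.575 × 1.615 × 0.67 = 1.70422875.
So the original mass of flour was 404.8 ÷ 1.70422875 ≈ 237.5 g.

237.5 g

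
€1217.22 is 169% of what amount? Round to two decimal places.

€1217.22 ÷ 1.69 ≈ €720.25.

€720.25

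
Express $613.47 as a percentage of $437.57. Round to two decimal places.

$613.47 ÷ $437.57 ≈ 140.20%.

140.20%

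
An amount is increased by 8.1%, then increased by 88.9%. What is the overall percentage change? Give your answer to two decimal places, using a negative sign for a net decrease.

104.20%

An 8.1% increase multiplies by 1.081.
Then an 88.9% increase: 1.081 × 1.889 = 2.042009.
Overall factor 2.042009, i.e. 104.20%.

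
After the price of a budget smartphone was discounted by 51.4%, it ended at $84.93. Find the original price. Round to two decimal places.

The overall multiplier applied was 0.486.
So the original price was $84.93 ÷ 0.486 ≈ $174.75.

$174.75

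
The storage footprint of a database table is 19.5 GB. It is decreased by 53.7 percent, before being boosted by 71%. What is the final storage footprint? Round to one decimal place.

After the 53.7% decrease: 19.5 × 0.463 = 9.0285.
71% increase: 9.0285 × 1.71 = 15.438735 ≈ 15.4.

15.4 GB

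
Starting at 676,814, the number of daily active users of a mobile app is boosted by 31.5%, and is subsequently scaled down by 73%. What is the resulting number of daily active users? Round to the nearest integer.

After the 31.5% increase: 676,814 × 1.315 = 890010.41.
Apply the 73% decrease: 890010.41 × 0.27 = 240302.8107 ≈ 240,303.

240,303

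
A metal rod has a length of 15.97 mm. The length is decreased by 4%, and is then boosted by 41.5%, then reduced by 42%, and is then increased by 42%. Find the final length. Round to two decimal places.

17.87 mm

Each change multiplies by a factor: 0.96 × 1.415 × 0.58 × 1.42 = 1.11877824.
15.97 × 1.11877824 = 17.8668884928 ≈ 17.87.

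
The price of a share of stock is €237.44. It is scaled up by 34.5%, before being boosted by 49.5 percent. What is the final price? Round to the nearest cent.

Each change multiplies by a factor: 1.345 × 1.495 = 2.010775.
€237.44 × 2.010775 = €477.438416 ≈ €477.44.

€477.44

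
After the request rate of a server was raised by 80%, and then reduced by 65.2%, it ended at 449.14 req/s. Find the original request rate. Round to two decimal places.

717.02 req/s

Undoing the 65.2% decrease: 449.14 ÷ 0.348 ≈ 1290.632184.
Undoing the 80% increase: 1290.632184 ÷ 1.8 ≈ 717.02 req/s.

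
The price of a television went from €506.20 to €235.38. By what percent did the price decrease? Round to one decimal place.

53.5%

Change: €235.38 − €506.20 = -€270.82.
Relative to the original: -€270.82 ÷ €506.20 ≈ -53.5%.
So the price decreased by 53.5%.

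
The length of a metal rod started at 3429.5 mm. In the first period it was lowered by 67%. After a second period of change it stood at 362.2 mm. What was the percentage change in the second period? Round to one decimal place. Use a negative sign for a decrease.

After the first period: 3429.5 × 0.33 = 1131.735.
Second-period multiplier: 362.2 ÷ 1131.735 ≈ 0.32004.
That is a change of -68.0%.

-68.0%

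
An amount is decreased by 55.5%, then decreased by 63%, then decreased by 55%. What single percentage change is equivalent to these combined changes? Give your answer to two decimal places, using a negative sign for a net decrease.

The combined multiplier is 0.445 × 0.37 × 0.45 = 0.0740925.
That corresponds to a decrease of 92.59%.

-92.59%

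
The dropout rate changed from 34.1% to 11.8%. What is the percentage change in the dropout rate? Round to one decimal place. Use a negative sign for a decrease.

-65.4%

The change is 11.8 − 34.1 = -22.3 percentage points.
Relative to the original 34.1%, that is -22.3 ÷ 34.1 ≈ -65.4%.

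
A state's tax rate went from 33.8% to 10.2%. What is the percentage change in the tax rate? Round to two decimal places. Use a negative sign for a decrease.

The change is 10.2 − 33.8 = -23.6 percentage points.
Relative to the original 33.8%, that is -23.6 ÷ 33.8 ≈ -69.82%.

-69.82%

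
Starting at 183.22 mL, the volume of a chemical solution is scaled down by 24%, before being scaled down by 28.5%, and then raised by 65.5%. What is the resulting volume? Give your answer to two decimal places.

164.77 mL

Apply the 24% decrease: 183.22 × 0.76 = 139.2472.
After the 28.5% decrease: 139.2472 × 0.715 = 99.561748.
65.5% increase: 99.561748 × 1.655 = 164.77469294 ≈ 164.77.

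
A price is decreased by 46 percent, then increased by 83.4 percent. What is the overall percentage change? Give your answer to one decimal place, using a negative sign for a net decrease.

-1.0%

A 46% decrease multiplies by 0.54.
Then an 83.4% increase: 0.54 × 1.834 = 0.99036.
Overall factor 0.99036, i.e. -1.0%.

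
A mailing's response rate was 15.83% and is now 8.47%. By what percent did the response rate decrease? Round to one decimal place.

46.5%

The change is 8.47 − 15.83 = -7.36 percentage points.
Relative to the original 15.83%, that is -7.36 ÷ 15.83 ≈ -46.5%.
So the response rate fell by 46.5%.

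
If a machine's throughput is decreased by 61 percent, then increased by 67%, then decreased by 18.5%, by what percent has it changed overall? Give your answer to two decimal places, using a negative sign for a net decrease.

-46.92%

A 61% decrease multiplies by 0.39.
Then a 67% increase: 0.39 × 1.67 = 0.6513.
Then an 18.5% decrease: 0.6513 × 0.815 = 0.5308095.
Overall factor 0.5308095, i.e. -46.92%.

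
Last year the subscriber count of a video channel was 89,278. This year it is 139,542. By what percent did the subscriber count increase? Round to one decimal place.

56.3%

Change: 139,542 − 89,278 = 50,264.
Relative to the original: 50,264 ÷ 89,278 ≈ 56.3%.
So the subscriber count increased by 56.3%.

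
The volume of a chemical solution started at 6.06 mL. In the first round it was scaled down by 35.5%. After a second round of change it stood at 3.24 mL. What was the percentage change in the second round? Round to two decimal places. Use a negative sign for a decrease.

After the first round: 6.06 × 0.645 = 3.9087.
Second-round multiplier: 3.24 ÷ 3.9087 ≈ 0.82892.
That is a change of -17.11%.

-17.11%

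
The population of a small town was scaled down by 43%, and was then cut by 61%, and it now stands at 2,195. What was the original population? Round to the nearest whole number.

Undoing the 61% decrease: 2,195 ÷ 0.39 ≈ 5628.205128.
Undoing the 43% decrease: 5628.205128 ÷ 0.57 ≈ 9,874.

9,874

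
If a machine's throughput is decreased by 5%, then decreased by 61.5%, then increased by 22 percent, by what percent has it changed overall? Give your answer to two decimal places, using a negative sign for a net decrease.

The combined multiplier is 0.95 × 0.385 × 1.22 = 0.446215.
That corresponds to a decrease of 55.38%.

-55.38%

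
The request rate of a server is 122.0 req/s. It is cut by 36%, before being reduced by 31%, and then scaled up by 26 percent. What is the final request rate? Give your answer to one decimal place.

67.9 req/s

Apply the 36% decrease: 122.0 × 0.64 = 78.08.
31% decrease: 78.08 × 0.69 = 53.8752.
Apply the 26% increase: 53.8752 × 1.26 = 67.882752 ≈ 67.9.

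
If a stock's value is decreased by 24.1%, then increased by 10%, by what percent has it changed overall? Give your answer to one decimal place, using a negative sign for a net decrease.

The combined multiplier is 0.759 × 1.1 = 0.8349.
That corresponds to a decrease of 16.5%.

-16.5%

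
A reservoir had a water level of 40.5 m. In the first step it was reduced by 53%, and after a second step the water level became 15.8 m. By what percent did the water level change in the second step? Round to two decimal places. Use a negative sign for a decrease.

-17.00%

After the first step: 40.5 × 0.47 = 19.035.
Second-step multiplier: 15.8 ÷ 19.035 ≈ 0.83005.
That is a change of -17.00%.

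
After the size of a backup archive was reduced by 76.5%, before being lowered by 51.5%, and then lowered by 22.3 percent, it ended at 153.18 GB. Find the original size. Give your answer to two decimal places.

The overall multiplier applied was 0.235 × 0.485 × 0.777 = 0.088558575.
So the original size was 153.18 ÷ 0.088558575 ≈ 1729.70 GB.

1729.70 GB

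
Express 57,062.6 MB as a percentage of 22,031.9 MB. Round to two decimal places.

57,062.6 MB ÷ 22,031.9 MB ≈ 259.00%.

259.00%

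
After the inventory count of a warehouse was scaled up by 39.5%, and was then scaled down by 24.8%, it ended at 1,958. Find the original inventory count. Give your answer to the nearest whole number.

1,866

The overall multiplier applied was 1.395 × 0.752 = 1.04904.
So the original inventory count was 1,958 ÷ 1.04904 ≈ 1,866.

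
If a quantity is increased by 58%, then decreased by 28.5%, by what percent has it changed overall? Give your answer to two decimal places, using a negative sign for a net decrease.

12.97%

A 58% increase multiplies by 1.58.
Then a 28.5% decrease: 1.58 × 0.715 = 1.1297.
Overall factor 1.1297, i.e. 12.97%.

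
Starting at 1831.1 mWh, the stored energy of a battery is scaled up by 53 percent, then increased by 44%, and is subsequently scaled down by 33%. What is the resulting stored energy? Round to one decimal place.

2703.0 mWh

After the 53% increase: 1831.1 × 1.53 = 2801.583.
After the 44% increase: 2801.583 × 1.44 = 4034.27952.
After the 33% decrease: 4034.27952 × 0.67 = 2702.9672784 ≈ 2703.0.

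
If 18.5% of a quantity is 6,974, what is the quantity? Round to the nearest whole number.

6,974 ÷ 0.185 ≈ 37,697.

37,697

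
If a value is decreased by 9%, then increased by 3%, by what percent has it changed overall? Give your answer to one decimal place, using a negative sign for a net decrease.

-6.3%

The combined multiplier is 0.91 × 1.03 = 0.9373.
That corresponds to a decrease of 6.3%.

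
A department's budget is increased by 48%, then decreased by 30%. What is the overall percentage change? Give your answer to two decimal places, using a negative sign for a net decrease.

A 48% increase multiplies by 1.48.
Then a 30% decrease: 1.48 × 0.7 = 1.036.
Overall factor 1.036, i.e. 3.60%.

3.60%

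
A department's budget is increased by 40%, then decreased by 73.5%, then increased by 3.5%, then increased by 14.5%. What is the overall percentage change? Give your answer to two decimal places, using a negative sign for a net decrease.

The combined multiplier is 1.4 × 0.265 × 1.035 × 1.145 = 0.439662825.
That corresponds to a decrease of 56.03%.

-56.03%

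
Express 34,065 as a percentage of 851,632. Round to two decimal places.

4.00%

34,065 ÷ 851,632 ≈ 4.00%.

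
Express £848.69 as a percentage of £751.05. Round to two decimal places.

113.00%

£848.69 ÷ £751.05 ≈ 113.00%.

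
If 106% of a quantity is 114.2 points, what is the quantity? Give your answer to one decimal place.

114.2 points ÷ 1.06 ≈ 107.7 points.

107.7 points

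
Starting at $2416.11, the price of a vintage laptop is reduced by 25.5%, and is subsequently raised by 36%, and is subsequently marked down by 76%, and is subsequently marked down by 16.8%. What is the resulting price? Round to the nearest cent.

$488.82

After the 25.5% decrease: $2416.11 × 0.745 = $1800.00195.
After the 36% increase: $1800.00195 × 1.36 = $2448.002652.
Apply the 76% decrease: $2448.002652 × 0.24 = $587.52063648.
After the 16.8% decrease: $587.52063648 × 0.832 = $488.81716955136 ≈ $488.82.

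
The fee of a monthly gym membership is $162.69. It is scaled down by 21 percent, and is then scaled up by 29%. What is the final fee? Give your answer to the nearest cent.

After the 21% decrease: $162.69 × 0.79 = $128.5251.
Apply the 29% increase: $128.5251 × 1.29 = $165.797379 ≈ $165.80.

$165.80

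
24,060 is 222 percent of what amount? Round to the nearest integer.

24,060 ÷ 2.22 ≈ 10,838.

10,838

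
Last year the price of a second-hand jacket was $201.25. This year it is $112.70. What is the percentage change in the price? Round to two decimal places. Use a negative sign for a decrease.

Change: $112.70 − $201.25 = -$88.55.
Relative to the original: -$88.55 ÷ $201.25 = -44.00%.

-44.00%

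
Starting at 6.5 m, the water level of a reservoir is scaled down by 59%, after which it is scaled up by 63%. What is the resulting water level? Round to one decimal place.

4.3 m

Apply the 59% decrease: 6.5 × 0.41 = 2.665.
After the 63% increase: 2.665 × 1.63 = 4.34395 ≈ 4.3.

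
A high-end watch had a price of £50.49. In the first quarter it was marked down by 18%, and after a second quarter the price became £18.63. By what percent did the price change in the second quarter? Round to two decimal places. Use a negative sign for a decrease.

After the first quarter: £50.49 × 0.82 = £41.4018.
Second-quarter multiplier: £18.63 ÷ £41.4018 ≈ 0.44998.
That is a change of -55.00%.

-55.00%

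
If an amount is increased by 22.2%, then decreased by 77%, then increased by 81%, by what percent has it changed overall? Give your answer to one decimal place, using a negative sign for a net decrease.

A 22.2% increase multiplies by 1.222.
Then a 77% decrease: 1.222 × 0.23 = 0.28106.
Then an 81% increase: 0.28106 × 1.81 = 0.5087186.
Overall factor 0.5087186, i.e. -49.1%.

-49.1%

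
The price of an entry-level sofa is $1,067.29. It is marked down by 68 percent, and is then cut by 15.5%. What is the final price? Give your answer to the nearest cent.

$288.60

68% decrease: $1,067.29 × 0.32 = $341.5328.
After the 15.5% decrease: $341.5328 × 0.845 = $288.595216 ≈ $288.60.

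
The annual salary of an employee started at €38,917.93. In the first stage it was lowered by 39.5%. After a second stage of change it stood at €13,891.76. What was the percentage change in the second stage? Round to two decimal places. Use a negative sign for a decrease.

After the first stage: €38,917.93 × 0.605 = €23545.34765.
Second-stage multiplier: €13,891.76 ÷ €23545.34765 ≈ 0.59.
That is a change of -41.00%.

-41.00%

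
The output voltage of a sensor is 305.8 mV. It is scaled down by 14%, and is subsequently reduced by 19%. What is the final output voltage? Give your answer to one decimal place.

213.0 mV

Apply the 14% decrease: 305.8 × 0.86 = 262.988.
After the 19% decrease: 262.988 × 0.81 = 213.02028 ≈ 213.0.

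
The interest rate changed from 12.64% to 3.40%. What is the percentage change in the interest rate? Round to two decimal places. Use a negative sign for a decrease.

The change is 3.40 − 12.64 = -9.24 percentage points.
Relative to the original 12.64%, that is -9.24 ÷ 12.64 ≈ -73.10%.

-73.10%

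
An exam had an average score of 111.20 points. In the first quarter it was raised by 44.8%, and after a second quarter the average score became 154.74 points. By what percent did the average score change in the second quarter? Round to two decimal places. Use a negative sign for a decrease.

-3.90%

After the first quarter: 111.20 × 1.448 = 161.0176.
Second-quarter multiplier: 154.74 ÷ 161.0176 ≈ 0.961013.
That is a change of -3.90%.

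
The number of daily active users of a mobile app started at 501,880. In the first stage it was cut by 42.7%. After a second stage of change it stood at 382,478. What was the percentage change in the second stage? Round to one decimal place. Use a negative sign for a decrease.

33.0%

After the first stage: 501,880 × 0.573 = 287577.24.
Second-stage multiplier: 382,478 ÷ 287577.24 ≈ 1.33.
That is a change of 33.0%.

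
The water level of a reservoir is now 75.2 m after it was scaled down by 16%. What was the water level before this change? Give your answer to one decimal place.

The overall multiplier applied was 0.84.
So the original water level was 75.2 ÷ 0.84 ≈ 89.5 m.

89.5 m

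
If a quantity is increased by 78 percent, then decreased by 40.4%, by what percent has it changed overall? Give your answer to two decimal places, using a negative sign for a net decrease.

A 78% increase multiplies by 1.78.
Then a 40.4% decrease: 1.78 × 0.596 = 1.06088.
Overall factor 1.06088, i.e. 6.09%.

6.09%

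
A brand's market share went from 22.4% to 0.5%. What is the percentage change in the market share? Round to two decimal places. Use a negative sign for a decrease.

-97.77%

The change is 0.5 − 22.4 = -21.9 percentage points.
Relative to the original 22.4%, that is -21.9 ÷ 22.4 ≈ -97.77%.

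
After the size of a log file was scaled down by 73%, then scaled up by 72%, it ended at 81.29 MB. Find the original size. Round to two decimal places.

Undoing the 72% increase: 81.29 ÷ 1.72 ≈ 47.261628.
Undoing the 73% decrease: 47.261628 ÷ 0.27 ≈ 175.04 MB.

175.04 MB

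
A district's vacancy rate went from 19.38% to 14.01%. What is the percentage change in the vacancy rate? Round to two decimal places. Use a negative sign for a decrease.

The change is 14.01 − 19.38 = -5.37 percentage points.
Relative to the original 19.38%, that is -5.37 ÷ 19.38 ≈ -27.71%.

-27.71%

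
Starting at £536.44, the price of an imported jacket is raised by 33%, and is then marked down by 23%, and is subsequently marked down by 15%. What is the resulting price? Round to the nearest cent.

Each change multiplies by a factor: 1.33 × 0.77 × 0.85 = 0.870485.
£536.44 × 0.870485 = £466.9629734 ≈ £466.96.

£466.96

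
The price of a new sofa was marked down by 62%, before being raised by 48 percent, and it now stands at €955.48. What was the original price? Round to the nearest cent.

€1698.93

The overall multiplier applied was 0.38 × 1.48 = 0.5624.
So the original price was €955.48 ÷ 0.5624 ≈ €1698.93.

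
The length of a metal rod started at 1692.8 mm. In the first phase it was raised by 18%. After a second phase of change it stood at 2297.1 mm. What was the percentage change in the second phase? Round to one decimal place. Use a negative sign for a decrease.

After the first phase: 1692.8 × 1.18 = 1997.504.
Second-phase multiplier: 2297.1 ÷ 1997.504 ≈ 1.14999.
That is a change of 15.0%.

15.0%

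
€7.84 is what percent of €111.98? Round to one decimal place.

€7.84 ÷ €111.98 ≈ 7.0%.

7.0%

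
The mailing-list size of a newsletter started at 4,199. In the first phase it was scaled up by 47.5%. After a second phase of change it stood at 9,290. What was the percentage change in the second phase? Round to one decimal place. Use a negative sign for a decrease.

50.0%

After the first phase: 4,199 × 1.475 = 6193.525.
Second-phase multiplier: 9,290 ÷ 6193.525 ≈ 1.49995.
That is a change of 50.0%.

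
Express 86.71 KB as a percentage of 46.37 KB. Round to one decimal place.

86.71 KB ÷ 46.37 KB ≈ 187.0%.

187.0%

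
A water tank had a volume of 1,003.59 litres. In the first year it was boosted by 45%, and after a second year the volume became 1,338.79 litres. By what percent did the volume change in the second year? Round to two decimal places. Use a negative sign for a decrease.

-8.00%

After the first year: 1,003.59 × 1.45 = 1455.2055.
Second-year multiplier: 1,338.79 ÷ 1455.2055 ≈ 0.920001.
That is a change of -8.00%.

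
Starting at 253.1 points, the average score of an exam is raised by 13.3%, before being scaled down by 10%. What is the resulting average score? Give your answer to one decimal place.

13.3% increase: 253.1 × 1.133 = 286.7623.
Apply the 10% decrease: 286.7623 × 0.9 = 258.08607 ≈ 258.1.

258.1 points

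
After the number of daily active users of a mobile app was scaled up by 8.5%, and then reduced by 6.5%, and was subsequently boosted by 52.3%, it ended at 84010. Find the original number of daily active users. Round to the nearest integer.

54374

The overall multiplier applied was 1.085 × 0.935 × 1.523 = 1.545045425.
So the original number of daily active users was 84010 ÷ 1.545045425 ≈ 54374.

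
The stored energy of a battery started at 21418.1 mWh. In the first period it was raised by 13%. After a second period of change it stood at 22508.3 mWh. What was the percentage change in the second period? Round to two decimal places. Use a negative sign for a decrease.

After the first period: 21418.1 × 1.13 = 24202.453.
Second-period multiplier: 22508.3 ÷ 24202.453 ≈ 0.930001.
That is a change of -7.00%.

-7.00%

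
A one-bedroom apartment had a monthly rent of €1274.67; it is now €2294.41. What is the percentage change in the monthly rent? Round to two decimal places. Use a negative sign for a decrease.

80.00%

Change: €2294.41 − €1274.67 = €1019.74.
Relative to the original: €1019.74 ÷ €1274.67 ≈ 80.00%.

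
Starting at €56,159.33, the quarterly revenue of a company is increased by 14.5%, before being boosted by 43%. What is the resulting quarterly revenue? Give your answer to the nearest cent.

14.5% increase: €56,159.33 × 1.145 = €64302.43285.
43% increase: €64302.43285 × 1.43 = €91952.4789755 ≈ €91,952.48.

€91,952.48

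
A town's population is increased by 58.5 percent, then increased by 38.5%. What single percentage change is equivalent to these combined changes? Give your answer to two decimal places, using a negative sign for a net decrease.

A 58.5% increase multiplies by 1.585.
Then a 38.5% increase: 1.585 × 1.385 = 2.195225.
Overall factor 2.195225, i.e. 119.52%.

119.52%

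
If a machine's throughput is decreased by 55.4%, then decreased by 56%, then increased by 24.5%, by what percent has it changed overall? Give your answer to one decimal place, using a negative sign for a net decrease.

The combined multiplier is 0.446 × 0.44 × 1.245 = 0.2443188.
That corresponds to a decrease of 75.6%.

-75.6%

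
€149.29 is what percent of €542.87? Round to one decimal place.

€149.29 ÷ €542.87 ≈ 27.5%.

27.5%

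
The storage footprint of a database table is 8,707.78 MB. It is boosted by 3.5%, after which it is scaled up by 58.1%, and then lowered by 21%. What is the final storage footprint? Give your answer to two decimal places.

11,256.59 MB

Each change multiplies by a factor: 1.035 × 1.581 × 0.79 = 1.29270465.
8,707.78 × 1.29270465 = 11256.587697177 ≈ 11,256.59.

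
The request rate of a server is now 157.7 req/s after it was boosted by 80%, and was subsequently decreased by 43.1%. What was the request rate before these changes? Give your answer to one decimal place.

154.0 req/s

The overall multiplier applied was 1.8 × 0.569 = 1.0242.
So the original request rate was 157.7 ÷ 1.0242 ≈ 154.0 req/s.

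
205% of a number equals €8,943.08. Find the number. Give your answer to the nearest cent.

€4,362.48

€8,943.08 ÷ 2.05 ≈ €4,362.48.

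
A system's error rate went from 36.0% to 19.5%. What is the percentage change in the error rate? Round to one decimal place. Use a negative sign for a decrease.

-45.8%

The change is 19.5 − 36.0 = -16.5 percentage points.
Relative to the original 36.0%, that is -16.5 ÷ 36.0 ≈ -45.8%.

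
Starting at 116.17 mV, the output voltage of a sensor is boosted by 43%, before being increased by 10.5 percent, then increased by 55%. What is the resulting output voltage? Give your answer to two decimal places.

284.53 mV

Each change multiplies by a factor: 1.43 × 1.105 × 1.55 = 2.4492325.
116.17 × 2.4492325 = 284.527339525 ≈ 284.53.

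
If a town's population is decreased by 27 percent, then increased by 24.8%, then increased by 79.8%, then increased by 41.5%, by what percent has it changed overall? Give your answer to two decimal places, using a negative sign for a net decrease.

The combined multiplier is 0.73 × 1.248 × 1.798 × 1.415 = 2.3178406368.
That corresponds to an increase of 131.78%.

131.78%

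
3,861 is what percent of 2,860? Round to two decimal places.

135.00%

3,861 ÷ 2,860 = 135.00%.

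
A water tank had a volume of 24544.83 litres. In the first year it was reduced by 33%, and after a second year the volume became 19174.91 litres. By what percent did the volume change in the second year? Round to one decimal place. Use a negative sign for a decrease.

16.6%

After the first year: 24544.83 × 0.67 = 16445.0361.
Second-year multiplier: 19174.91 ÷ 16445.0361 ≈ 1.166.
That is a change of 16.6%.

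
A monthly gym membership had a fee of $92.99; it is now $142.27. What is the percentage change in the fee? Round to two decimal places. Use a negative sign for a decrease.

52.99%

Change: $142.27 − $92.99 = $49.28.
Relative to the original: $49.28 ÷ $92.99 ≈ 52.99%.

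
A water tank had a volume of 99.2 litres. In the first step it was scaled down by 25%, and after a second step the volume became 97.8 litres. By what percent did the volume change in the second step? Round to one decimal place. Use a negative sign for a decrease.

31.5%

After the first step: 99.2 × 0.75 = 74.4.
Second-step multiplier: 97.8 ÷ 74.4 ≈ 1.31452.
That is a change of 31.5%.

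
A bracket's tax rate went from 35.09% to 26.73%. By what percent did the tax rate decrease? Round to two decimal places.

23.82%

The change is 26.73 − 35.09 = -8.36 percentage points.
Relative to the original 35.09%, that is -8.36 ÷ 35.09 ≈ -23.82%.
So the tax rate fell by 23.82%.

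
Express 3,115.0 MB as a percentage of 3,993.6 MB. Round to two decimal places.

78.00%

3,115.0 MB ÷ 3,993.6 MB ≈ 78.00%.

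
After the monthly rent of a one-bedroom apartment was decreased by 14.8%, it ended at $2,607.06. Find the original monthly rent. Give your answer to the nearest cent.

$3,059.93

The overall multiplier applied was 0.852.
So the original monthly rent was $2,607.06 ÷ 0.852 ≈ $3,059.93.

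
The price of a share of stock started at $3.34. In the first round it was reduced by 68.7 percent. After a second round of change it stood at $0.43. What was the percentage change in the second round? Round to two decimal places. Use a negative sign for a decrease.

After the first round: $3.34 × 0.313 = $1.04542.
Second-round multiplier: $0.43 ÷ $1.04542 ≈ 0.411318.
That is a change of -58.87%.

-58.87%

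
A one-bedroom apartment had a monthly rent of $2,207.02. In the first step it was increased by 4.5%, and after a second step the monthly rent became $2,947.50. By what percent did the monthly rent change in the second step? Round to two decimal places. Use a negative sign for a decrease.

27.80%

After the first step: $2,207.02 × 1.045 = $2306.3359.
Second-step multiplier: $2,947.50 ÷ $2306.3359 ≈ 1.278001.
That is a change of 27.80%.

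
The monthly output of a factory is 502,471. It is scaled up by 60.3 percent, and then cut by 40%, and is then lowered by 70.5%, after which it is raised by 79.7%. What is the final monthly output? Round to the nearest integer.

Each change multiplies by a factor: 1.603 × 0.6 × 0.295 × 1.797 = 0.509864607.
502,471 × 0.509864607 = 256192.178943897 ≈ 256,192.

256,192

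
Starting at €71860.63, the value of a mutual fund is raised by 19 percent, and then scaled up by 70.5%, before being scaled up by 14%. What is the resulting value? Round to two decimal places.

€166213.85

Each change multiplies by a factor: 1.19 × 1.705 × 1.14 = 2.313003.
€71860.63 × 2.313003 = €166213.85277189 ≈ €166213.85.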